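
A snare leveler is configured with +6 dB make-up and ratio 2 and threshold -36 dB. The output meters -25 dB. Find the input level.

Stripping the +6 dB make-up gives -31 dB at the gain stage.
Post-compression overshoot = -31 − (-36) = 5 dB.
Input overshoot = R × output overshoot = 10 dB → input = -36 + 10 = -26 dB.

-26 dB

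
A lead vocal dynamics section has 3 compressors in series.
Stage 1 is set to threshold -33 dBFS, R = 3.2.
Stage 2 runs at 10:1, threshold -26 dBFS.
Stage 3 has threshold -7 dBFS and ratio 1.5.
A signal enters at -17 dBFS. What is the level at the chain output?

-28 dBFS

Stage 1: -17 dBFS is 16 dB over -33 dBFS; at 3.2:1 that becomes 5 dB over, giving -28 dBFS.
Stage 2: -28 dBFS is at or below the -26 dBFS threshold — no compression; output -28 dBFS.
Stage 3: below threshold (-28 ≤ -7); passes unchanged; output -28 dBFS.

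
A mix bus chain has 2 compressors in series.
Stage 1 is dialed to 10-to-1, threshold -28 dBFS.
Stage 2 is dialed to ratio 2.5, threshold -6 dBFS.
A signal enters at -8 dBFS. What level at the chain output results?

-26 dBFS

Stage 1: overshoot 20 dB → 20/10 = 2 dB → -26 dBFS.
Stage 2: -26 dBFS is at or below the -6 dBFS threshold — no compression; output -26 dBFS.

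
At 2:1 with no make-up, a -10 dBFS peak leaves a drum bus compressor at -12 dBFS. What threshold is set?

Let T be the threshold. Output overshoot = (input overshoot)/R, so -12 − T = (-10 − T)/2.
2·(-12 − T) = -10 − T → 1·T = -24 − (-10) = -14.
T = -14/1 = -14 dBFS.

-14 dBFS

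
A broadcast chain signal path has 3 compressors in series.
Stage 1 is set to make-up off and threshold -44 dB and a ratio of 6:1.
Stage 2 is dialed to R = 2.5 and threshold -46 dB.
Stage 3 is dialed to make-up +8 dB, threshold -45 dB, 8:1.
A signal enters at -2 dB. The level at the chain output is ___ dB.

Stage 1: -2 dB is 42 dB over -44 dB; at 6:1 that becomes 7 dB over, giving -37 dB.
Stage 2: 9 dB above -46 dB, reduced 2.5:1 to 3.6 dB above → -42.4 dB.
Stage 3: -42.4 dB is 2.6 dB over -45 dB; at 8:1 that becomes 0.325 dB over, giving -44.675 dB; +8 dB make-up → -36.675 dB.

-36.675 dB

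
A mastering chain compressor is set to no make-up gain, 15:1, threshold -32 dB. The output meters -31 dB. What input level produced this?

Post-compression overshoot = -31 − (-32) = 1 dB.
Undo the ratio: input overshoot = 1 × 15 = 15 dB, giving input = -17 dB.

-17 dB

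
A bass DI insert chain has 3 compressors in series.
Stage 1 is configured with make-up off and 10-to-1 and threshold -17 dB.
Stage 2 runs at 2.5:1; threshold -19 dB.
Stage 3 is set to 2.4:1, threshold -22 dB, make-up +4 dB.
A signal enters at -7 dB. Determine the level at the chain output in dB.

Stage 1: overshoot 10 dB → 10/10 = 1 dB → -16 dB.
Stage 2: overshoot 3 dB → 3/2.5 = 1.2 dB → -17.8 dB.
Stage 3: 4.2 dB above -22 dB, reduced 2.4:1 to 1.75 dB above → -20.25 dB; +4 dB make-up → -16.25 dB.

-16.25 dB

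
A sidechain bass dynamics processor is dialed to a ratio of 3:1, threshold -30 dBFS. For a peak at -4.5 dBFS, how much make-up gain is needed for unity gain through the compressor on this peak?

17 dB

The peak compresses to -30 + 25.5/3 = -21.5 dBFS.
To reach -4.5 dBFS requires -4.5 − (-21.5) = 17 dB of make-up.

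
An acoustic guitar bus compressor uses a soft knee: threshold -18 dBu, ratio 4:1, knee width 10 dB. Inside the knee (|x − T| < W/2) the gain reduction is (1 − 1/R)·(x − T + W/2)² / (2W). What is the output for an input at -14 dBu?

x − T + W/2 = -14 − (-18) + 5 = 9.
GR = (1 − 1/4) × 9² / 20 = 0.75 × 81 / 20 = 3.0375 dB.
Output = -14 − 3.0375 = -17.0375 dBu.

-17.0375 dBu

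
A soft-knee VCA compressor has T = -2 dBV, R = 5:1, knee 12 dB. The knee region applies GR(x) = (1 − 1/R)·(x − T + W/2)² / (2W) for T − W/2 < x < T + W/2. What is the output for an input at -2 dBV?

-3.2 dBV

x − T + W/2 = -2 − (-2) + 6 = 6.
GR = (1 − 1/5) × 6² / 24 = 0.8 × 36 / 24 = 1.2 dB.
Output = -2 − 1.2 = -3.2 dBV.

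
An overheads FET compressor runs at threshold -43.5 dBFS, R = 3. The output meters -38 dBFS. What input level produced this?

Post-compression overshoot = -38 − (-43.5) = 5.5 dB.
Before 3:1 compression the overshoot was 5.5 × 3 = 16.5 dB, so input = -43.5 + 16.5 = -27 dBFS.

-27 dBFS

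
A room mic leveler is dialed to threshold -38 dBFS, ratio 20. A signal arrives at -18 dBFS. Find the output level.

Overshoot: -18 − (-38) = 20 dB.
At 20:1 the overshoot is divided by 20, leaving 1 dB above threshold.
So the level is -38 + 1 = -37 dBFS.

-37 dBFS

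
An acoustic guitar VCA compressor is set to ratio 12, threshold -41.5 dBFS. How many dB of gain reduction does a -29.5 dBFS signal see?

11 dB

Overshoot = -29.5 − (-41.5) = 12 dB.
A 12:1 ratio leaves 1 dB of that excess.
So the signal is attenuated by 12 − 1 = 11 dB.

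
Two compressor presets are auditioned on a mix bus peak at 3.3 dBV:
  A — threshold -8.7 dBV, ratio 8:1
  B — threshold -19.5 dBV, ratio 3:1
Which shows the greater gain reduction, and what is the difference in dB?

B, by 4.7 dB

A: overshoot 12 dB → output overshoot 1.5 dB → GR 10.5 dB.
B: overshoot 22.8 dB → output overshoot 7.6 dB → GR 15.2 dB.
B reduces 4.7 dB more.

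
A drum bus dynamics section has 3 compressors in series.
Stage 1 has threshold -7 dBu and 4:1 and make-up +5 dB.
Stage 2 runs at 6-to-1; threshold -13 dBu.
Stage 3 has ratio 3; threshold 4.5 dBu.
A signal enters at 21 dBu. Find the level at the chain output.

Stage 1: 28 dB above -7 dBu, reduced 4:1 to 7 dB above → 0 dBu; +5 dB make-up → 5 dBu.
Stage 2: 5 dBu is 18 dB over -13 dBu; at 6:1 that becomes 3 dB over, giving -10 dBu.
Stage 3: -10 dBu is at or below the 4.5 dBu threshold — no compression; output -10 dBu.

-10 dBu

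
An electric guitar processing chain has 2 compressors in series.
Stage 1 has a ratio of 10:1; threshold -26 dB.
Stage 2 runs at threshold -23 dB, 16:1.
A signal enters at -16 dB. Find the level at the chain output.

-25 dB

Stage 1: 10 dB above -26 dB, reduced 10:1 to 1 dB above → -25 dB.
Stage 2: -25 dB ≤ -23 dB, so stage 2 doesn't engage; output -25 dB.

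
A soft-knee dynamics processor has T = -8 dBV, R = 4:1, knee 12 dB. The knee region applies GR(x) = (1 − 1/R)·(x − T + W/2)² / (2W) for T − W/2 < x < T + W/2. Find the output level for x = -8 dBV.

x − T + W/2 = -8 − (-8) + 6 = 6.
GR = (1 − 1/4) × 6² / 24 = 0.75 × 36 / 24 = 1.125 dB.
Output = -8 − 1.125 = -9.125 dBV.

-9.125 dBV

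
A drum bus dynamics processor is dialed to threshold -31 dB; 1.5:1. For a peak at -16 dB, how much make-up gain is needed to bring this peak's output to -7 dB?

14 dB

Without make-up, output = threshold + overshoot/1.5 = -31 + 10 = -21 dB.
Gap to target: 14 dB.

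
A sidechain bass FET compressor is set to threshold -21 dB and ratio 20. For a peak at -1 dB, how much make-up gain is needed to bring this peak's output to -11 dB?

The peak compresses to -21 + 20/20 = -20 dB.
To reach -11 dB requires -11 − (-20) = 9 dB of make-up.

9 dB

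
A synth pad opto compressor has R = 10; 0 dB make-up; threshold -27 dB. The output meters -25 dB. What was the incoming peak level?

The compressed level sits -25 − (-27) = 2 dB over threshold.
Undo the ratio: input overshoot = 2 × 10 = 20 dB, giving input = -7 dB.

-7 dB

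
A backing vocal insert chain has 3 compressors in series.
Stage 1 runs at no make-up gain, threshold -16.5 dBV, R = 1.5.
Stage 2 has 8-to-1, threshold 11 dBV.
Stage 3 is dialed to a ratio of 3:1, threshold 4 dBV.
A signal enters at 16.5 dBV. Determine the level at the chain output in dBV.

Stage 1: 16.5 dBV is 33 dB over -16.5 dBV; at 1.5:1 that becomes 22 dB over, giving 5.5 dBV.
Stage 2: below threshold (5.5 ≤ 11); passes unchanged; output 5.5 dBV.
Stage 3: 1.5 dB above 4 dBV, reduced 3:1 to 0.5 dB above → 4.5 dBV.

4.5 dBV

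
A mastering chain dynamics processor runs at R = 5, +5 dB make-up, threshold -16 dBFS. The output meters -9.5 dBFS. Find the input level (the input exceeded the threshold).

Remove make-up: -9.5 − 5 = -14.5 dBFS.
The compressed level sits -14.5 − (-16) = 1.5 dB over threshold.
Before 5:1 compression the overshoot was 1.5 × 5 = 7.5 dB, so input = -16 + 7.5 = -8.5 dBFS.

-8.5 dBFS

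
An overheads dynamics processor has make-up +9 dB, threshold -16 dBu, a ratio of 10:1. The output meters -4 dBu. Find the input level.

Before make-up, the level was -4 − 9 = -13 dBu.
That's 3 dB above the -16 dBu threshold.
Before 10:1 compression the overshoot was 3 × 10 = 30 dB, so input = -16 + 30 = 14 dBu.

14 dBu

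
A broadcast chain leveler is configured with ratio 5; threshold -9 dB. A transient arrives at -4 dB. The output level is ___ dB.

-4 dB sits 5 dB over threshold.
At 5:1 the overshoot is divided by 5, leaving 1 dB above threshold.
So the level is -9 + 1 = -8 dB.

-8 dB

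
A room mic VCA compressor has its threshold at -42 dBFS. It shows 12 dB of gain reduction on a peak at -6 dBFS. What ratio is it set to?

1.5:1

Input overshoot = -6 − (-42) = 36 dB.
Output overshoot = 36 − 12 = 24 dB.
Ratio = input overshoot / output overshoot = 36 / 24 = 1.5.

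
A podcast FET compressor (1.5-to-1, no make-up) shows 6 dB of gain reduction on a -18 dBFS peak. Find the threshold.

-36 dBFS

Let T be the threshold. Output overshoot = (input overshoot)/R, so -24 − T = (-18 − T)/1.5.
1.5·(-24 − T) = -18 − T → 0.5·T = -36 − (-18) = -18.
T = -18/0.5 = -36 dBFS.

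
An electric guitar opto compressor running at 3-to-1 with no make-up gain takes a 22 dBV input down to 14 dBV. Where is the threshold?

10 dBV

Let T be the threshold. Output overshoot = (input overshoot)/R, so 14 − T = (22 − T)/3.
3·(14 − T) = 22 − T → 2·T = 42 − 22 = 20.
T = 20/2 = 10 dBV.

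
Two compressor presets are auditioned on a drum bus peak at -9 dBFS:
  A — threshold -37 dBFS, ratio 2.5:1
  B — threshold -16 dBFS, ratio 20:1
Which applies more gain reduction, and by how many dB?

A: GR = 28 − 28/2.5 = 16.8 dB.
B: GR = 7 − 7/20 = 6.65 dB.
A applies 10.15 dB more gain reduction.

A, by 10.15 dB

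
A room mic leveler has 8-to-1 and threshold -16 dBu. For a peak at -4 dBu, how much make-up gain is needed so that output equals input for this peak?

The peak compresses to -16 + 12/8 = -14.5 dBu.
To reach -4 dBu requires -4 − (-14.5) = 10.5 dB of make-up.

10.5 dB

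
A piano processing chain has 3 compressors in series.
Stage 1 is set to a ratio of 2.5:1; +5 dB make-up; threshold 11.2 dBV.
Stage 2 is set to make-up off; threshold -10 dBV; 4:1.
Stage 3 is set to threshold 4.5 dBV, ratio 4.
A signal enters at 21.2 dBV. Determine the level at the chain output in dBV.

Stage 1: 21.2 dBV is 10 dB over 11.2 dBV; at 2.5:1 that becomes 4 dB over, giving 15.2 dBV; +5 dB make-up → 20.2 dBV.
Stage 2: 30.2 dB above -10 dBV, reduced 4:1 to 7.55 dB above → -2.45 dBV.
Stage 3: -2.45 dBV ≤ 4.5 dBV, so stage 3 doesn't engage; output -2.45 dBV.

-2.45 dBV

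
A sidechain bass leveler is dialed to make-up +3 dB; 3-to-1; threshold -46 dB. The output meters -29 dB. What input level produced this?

Remove make-up: -29 − 3 = -32 dB.
The compressed level sits -32 − (-46) = 14 dB over threshold.
Before 3:1 compression the overshoot was 14 × 3 = 42 dB, so input = -46 + 42 = -4 dB.

-4 dB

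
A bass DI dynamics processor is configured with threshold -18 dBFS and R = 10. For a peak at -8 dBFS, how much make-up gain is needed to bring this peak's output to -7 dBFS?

10 dB

The peak compresses to -18 + 10/10 = -17 dBFS.
To reach -7 dBFS requires -7 − (-17) = 10 dB of make-up.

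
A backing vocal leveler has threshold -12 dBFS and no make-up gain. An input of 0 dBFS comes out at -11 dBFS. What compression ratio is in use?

12:1

Input overshoot = 0 − (-12) = 12 dB; output overshoot = -11 − (-12) = 1 dB.
Ratio = 12 / 1 = 12.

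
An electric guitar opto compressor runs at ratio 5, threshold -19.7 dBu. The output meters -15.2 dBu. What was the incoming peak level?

Post-compression overshoot = -15.2 − (-19.7) = 4.5 dB.
Undo the ratio: input overshoot = 4.5 × 5 = 22.5 dB, giving input = 2.8 dBu.

2.8 dBu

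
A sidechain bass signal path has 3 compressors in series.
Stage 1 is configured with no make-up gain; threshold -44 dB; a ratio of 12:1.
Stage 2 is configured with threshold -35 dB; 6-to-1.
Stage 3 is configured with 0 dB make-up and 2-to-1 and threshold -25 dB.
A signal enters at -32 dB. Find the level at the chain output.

-43 dB

Stage 1: overshoot 12 dB → 12/12 = 1 dB → -43 dB.
Stage 2: -43 dB is at or below the -35 dB threshold — no compression; output -43 dB.
Stage 3: -43 dB is at or below the -25 dB threshold — no compression; output -43 dB.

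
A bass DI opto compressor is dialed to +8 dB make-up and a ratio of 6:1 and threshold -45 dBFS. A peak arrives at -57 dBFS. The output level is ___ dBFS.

-57 dBFS is 12 dB below the -45 dBFS threshold, so no gain reduction is applied.
Make-up gain adds 8 dB: -57 + 8 = -49 dBFS.

-49 dBFS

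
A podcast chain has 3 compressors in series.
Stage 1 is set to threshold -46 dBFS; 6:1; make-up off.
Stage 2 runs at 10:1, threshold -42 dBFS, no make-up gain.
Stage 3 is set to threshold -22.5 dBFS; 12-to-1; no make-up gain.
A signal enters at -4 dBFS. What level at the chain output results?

-41.7 dBFS

Stage 1: -4 dBFS is 42 dB over -46 dBFS; at 6:1 that becomes 7 dB over, giving -39 dBFS.
Stage 2: overshoot 3 dB → 3/10 = 0.3 dB → -41.7 dBFS.
Stage 3: -41.7 dBFS ≤ -22.5 dBFS, so stage 3 doesn't engage; output -41.7 dBFS.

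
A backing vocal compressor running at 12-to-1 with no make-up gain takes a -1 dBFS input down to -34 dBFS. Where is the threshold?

-37 dBFS

Let T be the threshold. Output overshoot = (input overshoot)/R, so -34 − T = (-1 − T)/12.
12·(-34 − T) = -1 − T → 11·T = -408 − (-1) = -407.
T = -407/11 = -37 dBFS.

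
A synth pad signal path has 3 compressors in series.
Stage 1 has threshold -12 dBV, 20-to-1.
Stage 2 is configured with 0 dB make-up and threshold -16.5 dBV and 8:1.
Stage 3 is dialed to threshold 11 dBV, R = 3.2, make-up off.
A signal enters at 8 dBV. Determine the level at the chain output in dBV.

Stage 1: 20 dB above -12 dBV, reduced 20:1 to 1 dB above → -11 dBV.
Stage 2: overshoot 5.5 dB → 5.5/8 = 0.6875 dB → -15.8125 dBV.
Stage 3: -15.8125 dBV is at or below the 11 dBV threshold — no compression; output -15.8125 dBV.

-15.8125 dBV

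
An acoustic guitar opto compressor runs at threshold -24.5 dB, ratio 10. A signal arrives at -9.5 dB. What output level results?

Overshoot: -9.5 − (-24.5) = 15 dB.
10:1 compression reduces that to 15/10 = 1.5 dB over.
So the level is -24.5 + 1.5 = -23 dB.

-23 dB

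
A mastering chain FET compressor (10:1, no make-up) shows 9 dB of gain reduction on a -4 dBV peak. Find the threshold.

Let T be the threshold. Output overshoot = (input overshoot)/R, so -13 − T = (-4 − T)/10.
10·(-13 − T) = -4 − T → 9·T = -130 − (-4) = -126.
T = -126/9 = -14 dBV.

-14 dBV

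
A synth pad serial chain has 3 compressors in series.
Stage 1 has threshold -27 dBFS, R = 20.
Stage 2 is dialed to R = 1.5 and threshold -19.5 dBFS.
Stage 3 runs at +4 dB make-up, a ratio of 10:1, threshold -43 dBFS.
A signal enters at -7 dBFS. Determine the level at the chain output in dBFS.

Stage 1: overshoot 20 dB → 20/20 = 1 dB → -26 dBFS.
Stage 2: -26 dBFS is at or below the -19.5 dBFS threshold — no compression; output -26 dBFS.
Stage 3: -26 dBFS is 17 dB over -43 dBFS; at 10:1 that becomes 1.7 dB over, giving -41.3 dBFS; +4 dB make-up → -37.3 dBFS.

-37.3 dBFS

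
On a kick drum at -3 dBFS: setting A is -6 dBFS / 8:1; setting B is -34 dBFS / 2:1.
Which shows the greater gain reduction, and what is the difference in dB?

A: GR = 3 − 3/8 = 2.625 dB.
B: GR = 31 − 31/2 = 15.5 dB.
B reduces 12.875 dB more.

B, by 12.875 dB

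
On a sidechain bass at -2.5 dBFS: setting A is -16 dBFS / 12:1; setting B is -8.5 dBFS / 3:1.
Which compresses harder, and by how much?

A: 13.5 dB over, compressed to 1.125 dB over, so 12.375 dB of GR.
B: 6 dB over, compressed to 2 dB over, so 4 dB of GR.
Difference: 8.375 dB in favour of A.

A, by 8.375 dB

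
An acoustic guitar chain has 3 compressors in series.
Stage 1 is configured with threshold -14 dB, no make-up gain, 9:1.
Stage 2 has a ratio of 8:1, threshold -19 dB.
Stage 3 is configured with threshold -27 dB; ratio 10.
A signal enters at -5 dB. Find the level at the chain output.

Stage 1: 9 dB above -14 dB, reduced 9:1 to 1 dB above → -13 dB.
Stage 2: overshoot 6 dB → 6/8 = 0.75 dB → -18.25 dB.
Stage 3: 8.75 dB above -27 dB, reduced 10:1 to 0.875 dB above → -26.125 dB.

-26.125 dB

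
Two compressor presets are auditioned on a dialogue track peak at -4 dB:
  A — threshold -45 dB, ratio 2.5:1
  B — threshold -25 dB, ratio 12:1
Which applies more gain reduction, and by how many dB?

A, by 5.35 dB

A: overshoot 41 dB → output overshoot 16.4 dB → GR 24.6 dB.
B: overshoot 21 dB → output overshoot 1.75 dB → GR 19.25 dB.
A reduces 5.35 dB more.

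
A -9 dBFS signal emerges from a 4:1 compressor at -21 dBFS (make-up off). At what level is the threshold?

-25 dBFS

Input is 16 dB above T (since output overshoot × R = input overshoot: (-21 − T)·4 = -9 − T gives T = -25 dBFS).
Check: -25 + (-9 − (-25))/4 = -25 + 4 = -21 dBFS. ✓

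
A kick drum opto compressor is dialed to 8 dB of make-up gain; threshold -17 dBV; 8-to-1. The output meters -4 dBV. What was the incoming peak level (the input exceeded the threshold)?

23 dBV

Before make-up, the level was -4 − 8 = -12 dBV.
The compressed level sits -12 − (-17) = 5 dB over threshold.
Undo the ratio: input overshoot = 5 × 8 = 40 dB, giving input = 23 dBV.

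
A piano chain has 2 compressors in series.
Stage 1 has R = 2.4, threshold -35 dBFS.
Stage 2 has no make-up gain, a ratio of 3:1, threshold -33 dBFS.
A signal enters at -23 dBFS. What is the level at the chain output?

-32 dBFS

Stage 1: overshoot 12 dB → 12/2.4 = 5 dB → -30 dBFS.
Stage 2: overshoot 3 dB → 3/3 = 1 dB → -32 dBFS.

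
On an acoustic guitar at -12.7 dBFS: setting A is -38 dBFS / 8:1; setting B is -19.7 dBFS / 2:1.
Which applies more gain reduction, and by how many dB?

A: GR = 25.3 − 25.3/8 = 22.1375 dB.
B: GR = 7 − 7/2 = 3.5 dB.
A reduces 18.6375 dB more.

A, by 18.6375 dB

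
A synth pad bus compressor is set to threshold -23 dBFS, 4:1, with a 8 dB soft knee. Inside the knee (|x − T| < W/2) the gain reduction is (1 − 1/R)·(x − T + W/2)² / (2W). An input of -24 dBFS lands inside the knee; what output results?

x − T + W/2 = -24 − (-23) + 4 = 3.
GR = (1 − 1/4) × 3² / 16 = 0.75 × 9 / 16 = 0.421875 dB.
Output = -24 − 0.421875 = -24.421875 dBFS.

-24.421875 dBFS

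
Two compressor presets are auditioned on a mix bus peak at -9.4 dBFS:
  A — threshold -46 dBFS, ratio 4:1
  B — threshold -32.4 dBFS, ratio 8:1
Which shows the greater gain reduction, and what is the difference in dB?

A: 36.6 dB over, compressed to 9.15 dB over, so 27.45 dB of GR.
B: 23 dB over, compressed to 2.875 dB over, so 20.125 dB of GR.
Difference: 7.325 dB in favour of A.

A, by 7.325 dB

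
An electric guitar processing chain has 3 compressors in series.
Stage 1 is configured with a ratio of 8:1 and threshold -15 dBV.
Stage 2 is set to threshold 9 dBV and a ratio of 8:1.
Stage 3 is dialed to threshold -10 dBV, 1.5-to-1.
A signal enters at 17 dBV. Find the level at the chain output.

Stage 1: 32 dB above -15 dBV, reduced 8:1 to 4 dB above → -11 dBV.
Stage 2: below threshold (-11 ≤ 9); passes unchanged; output -11 dBV.
Stage 3: -11 dBV ≤ -10 dBV, so stage 3 doesn't engage; output -11 dBV.

-11 dBV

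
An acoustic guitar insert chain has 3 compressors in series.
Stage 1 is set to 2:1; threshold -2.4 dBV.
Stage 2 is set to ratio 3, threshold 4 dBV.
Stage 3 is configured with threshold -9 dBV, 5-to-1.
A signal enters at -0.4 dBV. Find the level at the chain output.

-7.48 dBV

Stage 1: -0.4 dBV is 2 dB over -2.4 dBV; at 2:1 that becomes 1 dB over, giving -1.4 dBV.
Stage 2: below threshold (-1.4 ≤ 4); passes unchanged; output -1.4 dBV.
Stage 3: overshoot 7.6 dB → 7.6/5 = 1.52 dB → -7.48 dBV.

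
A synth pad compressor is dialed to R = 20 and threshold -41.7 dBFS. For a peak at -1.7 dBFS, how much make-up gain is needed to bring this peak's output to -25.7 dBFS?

14 dB

Overshoot 40 dB → 40/20 = 2 dB after compression, so the compressed level is -41.7 + 2 = -39.7 dBFS.
Make-up = target − compressed = -25.7 − (-39.7) = 14 dB.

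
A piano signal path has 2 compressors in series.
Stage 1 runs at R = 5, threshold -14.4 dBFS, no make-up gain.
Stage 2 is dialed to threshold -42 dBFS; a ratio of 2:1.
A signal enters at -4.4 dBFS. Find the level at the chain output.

-27.2 dBFS

Stage 1: -4.4 dBFS is 10 dB over -14.4 dBFS; at 5:1 that becomes 2 dB over, giving -12.4 dBFS.
Stage 2: -12.4 dBFS is 29.6 dB over -42 dBFS; at 2:1 that becomes 14.8 dB over, giving -27.2 dBFS.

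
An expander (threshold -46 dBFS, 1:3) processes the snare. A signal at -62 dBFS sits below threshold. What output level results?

-94 dBFS

Undershoot = (-46) − (-62) = 16 dB.
At 1:3, that expands to 48 dB under threshold.
Output = -46 − 48 = -94 dBFS.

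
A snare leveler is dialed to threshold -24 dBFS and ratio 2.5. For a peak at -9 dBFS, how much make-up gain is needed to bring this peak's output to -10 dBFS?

Overshoot 15 dB → 15/2.5 = 6 dB after compression, so the compressed level is -24 + 6 = -18 dBFS.
Make-up = target − compressed = -10 − (-18) = 8 dB.

8 dB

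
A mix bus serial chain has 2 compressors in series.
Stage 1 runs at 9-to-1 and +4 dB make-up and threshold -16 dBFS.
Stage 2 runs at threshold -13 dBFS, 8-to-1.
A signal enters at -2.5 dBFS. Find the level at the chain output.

-12.6875 dBFS

Stage 1: overshoot 13.5 dB → 13.5/9 = 1.5 dB → -14.5 dBFS; +4 dB make-up → -10.5 dBFS.
Stage 2: -10.5 dBFS is 2.5 dB over -13 dBFS; at 8:1 that becomes 0.3125 dB over, giving -12.6875 dBFS.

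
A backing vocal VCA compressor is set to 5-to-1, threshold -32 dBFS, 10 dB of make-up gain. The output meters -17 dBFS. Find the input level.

Before make-up, the level was -17 − 10 = -27 dBFS.
Post-compression overshoot = -27 − (-32) = 5 dB.
Undo the ratio: input overshoot = 5 × 5 = 25 dB, giving input = -7 dBFS.

-7 dBFS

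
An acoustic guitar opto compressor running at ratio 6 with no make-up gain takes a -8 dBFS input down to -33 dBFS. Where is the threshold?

Input is 30 dB above T (since output overshoot × R = input overshoot: (-33 − T)·6 = -8 − T gives T = -38 dBFS).
Check: -38 + (-8 − (-38))/6 = -38 + 5 = -33 dBFS. ✓

-38 dBFS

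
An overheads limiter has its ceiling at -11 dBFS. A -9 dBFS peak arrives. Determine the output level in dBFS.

-11 dBFS

The limiter clamps the peak to its -11 dBFS ceiling.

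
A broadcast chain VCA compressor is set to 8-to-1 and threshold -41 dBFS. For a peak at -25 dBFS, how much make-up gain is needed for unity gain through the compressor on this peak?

14 dB

Overshoot 16 dB → 16/8 = 2 dB after compression, so the compressed level is -41 + 2 = -39 dBFS.
Make-up = target − compressed = -25 − (-39) = 14 dB.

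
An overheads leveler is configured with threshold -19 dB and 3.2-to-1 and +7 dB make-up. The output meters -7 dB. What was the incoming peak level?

Before make-up, the level was -7 − 7 = -14 dB.
Post-compression overshoot = -14 − (-19) = 5 dB.
Before 3.2:1 compression the overshoot was 5 × 3.2 = 16 dB, so input = -19 + 16 = -3 dB.

-3 dB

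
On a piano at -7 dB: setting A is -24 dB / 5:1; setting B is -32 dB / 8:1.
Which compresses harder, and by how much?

A: 17 dB over, compressed to 3.4 dB over, so 13.6 dB of GR.
B: 25 dB over, compressed to 3.125 dB over, so 21.875 dB of GR.
B applies 8.275 dB more gain reduction.

B, by 8.275 dB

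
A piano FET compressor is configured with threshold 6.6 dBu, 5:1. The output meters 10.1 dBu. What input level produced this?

24.1 dBu

Post-compression overshoot = 10.1 − 6.6 = 3.5 dB.
Before 5:1 compression the overshoot was 3.5 × 5 = 17.5 dB, so input = 6.6 + 17.5 = 24.1 dBu.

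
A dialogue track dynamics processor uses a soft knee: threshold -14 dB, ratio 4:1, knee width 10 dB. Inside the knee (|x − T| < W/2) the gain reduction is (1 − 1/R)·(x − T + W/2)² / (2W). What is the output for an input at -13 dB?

x − T + W/2 = -13 − (-14) + 5 = 6.
GR = (1 − 1/4) × 6² / 20 = 0.75 × 36 / 20 = 1.35 dB.
Output = -13 − 1.35 = -14.35 dB.

-14.35 dB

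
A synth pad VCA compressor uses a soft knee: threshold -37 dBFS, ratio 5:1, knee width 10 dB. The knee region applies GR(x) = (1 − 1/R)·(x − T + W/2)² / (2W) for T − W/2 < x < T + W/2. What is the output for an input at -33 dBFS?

-36.24 dBFS

x − T + W/2 = -33 − (-37) + 5 = 9.
GR = (1 − 1/5) × 9² / 20 = 0.8 × 81 / 20 = 3.24 dB.
Output = -33 − 3.24 = -36.24 dBFS.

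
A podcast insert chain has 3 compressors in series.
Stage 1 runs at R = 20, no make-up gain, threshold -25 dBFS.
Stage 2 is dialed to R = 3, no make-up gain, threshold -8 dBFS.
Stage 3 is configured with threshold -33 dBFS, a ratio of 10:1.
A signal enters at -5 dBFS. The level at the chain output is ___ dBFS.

Stage 1: overshoot 20 dB → 20/20 = 1 dB → -24 dBFS.
Stage 2: -24 dBFS is at or below the -8 dBFS threshold — no compression; output -24 dBFS.
Stage 3: 9 dB above -33 dBFS, reduced 10:1 to 0.9 dB above → -32.1 dBFS.

-32.1 dBFS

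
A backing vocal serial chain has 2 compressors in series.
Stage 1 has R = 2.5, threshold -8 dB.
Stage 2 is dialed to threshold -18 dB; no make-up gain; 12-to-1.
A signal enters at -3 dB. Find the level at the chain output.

Stage 1: -3 dB is 5 dB over -8 dB; at 2.5:1 that becomes 2 dB over, giving -6 dB.
Stage 2: -6 dB is 12 dB over -18 dB; at 12:1 that becomes 1 dB over, giving -17 dB.

-17 dB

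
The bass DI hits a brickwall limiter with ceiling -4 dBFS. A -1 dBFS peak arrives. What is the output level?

A brickwall limiter is an ∞:1 compressor: any input above the ceiling is clamped to -4 dBFS.

-4 dBFS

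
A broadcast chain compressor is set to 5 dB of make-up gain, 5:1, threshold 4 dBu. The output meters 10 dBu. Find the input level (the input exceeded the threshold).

9 dBu

Before make-up, the level was 10 − 5 = 5 dBu.
Post-compression overshoot = 5 − 4 = 1 dB.
Input overshoot = R × output overshoot = 5 dB → input = 4 + 5 = 9 dBu.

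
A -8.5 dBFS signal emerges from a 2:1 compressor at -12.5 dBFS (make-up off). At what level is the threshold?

Let T be the threshold. Output overshoot = (input overshoot)/R, so -12.5 − T = (-8.5 − T)/2.
2·(-12.5 − T) = -8.5 − T → 1·T = -25 − (-8.5) = -16.5.
T = -16.5/1 = -16.5 dBFS.

-16.5 dBFS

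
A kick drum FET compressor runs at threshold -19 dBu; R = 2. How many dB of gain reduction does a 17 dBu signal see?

17 dBu exceeds the threshold by 36 dB.
After 2:1 compression the overshoot becomes 36/2 = 18 dB.
So the signal is attenuated by 36 − 18 = 18 dB.

18 dB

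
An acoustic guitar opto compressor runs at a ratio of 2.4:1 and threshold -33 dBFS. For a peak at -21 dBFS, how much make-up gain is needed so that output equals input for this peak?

Overshoot 12 dB → 12/2.4 = 5 dB after compression, so the compressed level is -33 + 5 = -28 dBFS.
Make-up = target − compressed = -21 − (-28) = 7 dB.

7 dB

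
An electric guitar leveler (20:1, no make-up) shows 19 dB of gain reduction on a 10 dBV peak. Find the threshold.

Let T be the threshold. Output overshoot = (input overshoot)/R, so -9 − T = (10 − T)/20.
20·(-9 − T) = 10 − T → 19·T = -180 − 10 = -190.
T = -190/19 = -10 dBV.

-10 dBV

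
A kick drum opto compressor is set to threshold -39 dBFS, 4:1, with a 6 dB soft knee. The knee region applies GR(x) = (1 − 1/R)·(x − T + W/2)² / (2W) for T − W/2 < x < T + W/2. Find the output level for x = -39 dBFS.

-39.5625 dBFS

x − T + W/2 = -39 − (-39) + 3 = 3.
GR = (1 − 1/4) × 3² / 12 = 0.75 × 9 / 12 = 0.5625 dB.
Output = -39 − 0.5625 = -39.5625 dBFS.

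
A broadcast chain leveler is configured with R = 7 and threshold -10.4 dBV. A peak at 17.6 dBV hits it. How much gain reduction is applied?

The signal is 28 dB above threshold.
After 7:1 compression the overshoot becomes 28/7 = 4 dB.
GR = overshoot in − overshoot out = 28 − 4 = 24 dB.

24 dB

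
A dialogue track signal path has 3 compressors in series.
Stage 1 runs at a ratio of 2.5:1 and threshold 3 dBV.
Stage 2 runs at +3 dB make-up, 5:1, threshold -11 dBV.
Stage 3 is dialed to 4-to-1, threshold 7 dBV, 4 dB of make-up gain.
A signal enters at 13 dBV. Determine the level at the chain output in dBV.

Stage 1: overshoot 10 dB → 10/2.5 = 4 dB → 7 dBV.
Stage 2: 7 dBV is 18 dB over -11 dBV; at 5:1 that becomes 3.6 dB over, giving -7.4 dBV; +3 dB make-up → -4.4 dBV.
Stage 3: -4.4 dBV is at or below the 7 dBV threshold — no compression; make-up brings it to -0.4 dBV.

-0.4 dBV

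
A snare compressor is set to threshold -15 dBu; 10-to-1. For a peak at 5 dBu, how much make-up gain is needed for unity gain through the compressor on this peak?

Without make-up, output = threshold + overshoot/10 = -15 + 2 = -13 dBu.
Gap to target: 18 dB.

18 dB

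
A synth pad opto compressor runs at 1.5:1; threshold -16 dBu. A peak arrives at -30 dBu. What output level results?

-30 dBu is 14 dB below the -16 dBu threshold, so no gain reduction is applied.
Output = input = -30 dBu.

-30 dBu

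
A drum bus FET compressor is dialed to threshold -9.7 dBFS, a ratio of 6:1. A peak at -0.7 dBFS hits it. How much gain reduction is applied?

-0.7 dBFS exceeds the threshold by 9 dB.
At 6:1, output sits 9/6 = 1.5 dB above threshold.
Gain reduction = 9 − 1.5 = 7.5 dB.

7.5 dB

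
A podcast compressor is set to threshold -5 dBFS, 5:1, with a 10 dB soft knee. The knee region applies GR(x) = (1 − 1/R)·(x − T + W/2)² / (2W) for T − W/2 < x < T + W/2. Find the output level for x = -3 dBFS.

x − T + W/2 = -3 − (-5) + 5 = 7.
GR = (1 − 1/5) × 7² / 20 = 0.8 × 49 / 20 = 1.96 dB.
Output = -3 − 1.96 = -4.96 dBFS.

-4.96 dBFS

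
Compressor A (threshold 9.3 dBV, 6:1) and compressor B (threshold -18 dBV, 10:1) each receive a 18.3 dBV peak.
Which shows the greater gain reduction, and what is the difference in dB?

B, by 25.17 dB

A: GR = 9 − 9/6 = 7.5 dB.
B: GR = 36.3 − 36.3/10 = 32.67 dB.
Difference: 25.17 dB in favour of B.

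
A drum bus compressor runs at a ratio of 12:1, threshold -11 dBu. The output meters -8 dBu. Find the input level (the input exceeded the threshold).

The compressed level sits -8 − (-11) = 3 dB over threshold.
Before 12:1 compression the overshoot was 3 × 12 = 36 dB, so input = -11 + 36 = 25 dBu.

25 dBu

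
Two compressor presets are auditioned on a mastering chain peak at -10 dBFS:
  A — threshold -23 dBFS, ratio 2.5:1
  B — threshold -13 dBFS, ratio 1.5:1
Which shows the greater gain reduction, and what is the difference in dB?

A: 13 dB over, compressed to 5.2 dB over, so 7.8 dB of GR.
B: 3 dB over, compressed to 2 dB over, so 1 dB of GR.
Difference: 6.8 dB in favour of A.

A, by 6.8 dB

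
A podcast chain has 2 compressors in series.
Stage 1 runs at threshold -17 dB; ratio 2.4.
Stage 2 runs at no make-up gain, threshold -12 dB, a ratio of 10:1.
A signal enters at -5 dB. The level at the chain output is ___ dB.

Stage 1: 12 dB above -17 dB, reduced 2.4:1 to 5 dB above → -12 dB.
Stage 2: -12 dB is at or below the -12 dB threshold — no compression; output -12 dB.

-12 dB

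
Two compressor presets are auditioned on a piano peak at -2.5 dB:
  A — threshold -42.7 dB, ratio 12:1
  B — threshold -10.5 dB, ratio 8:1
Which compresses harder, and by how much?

A, by 29.85 dB

A: 40.2 dB over, compressed to 3.35 dB over, so 36.85 dB of GR.
B: 8 dB over, compressed to 1 dB over, so 7 dB of GR.
Difference: 29.85 dB in favour of A.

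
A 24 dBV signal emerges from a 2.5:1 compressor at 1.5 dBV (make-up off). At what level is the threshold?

-13.5 dBV

Gain reduction = 24 − 1.5 = 22.5 dB; output overshoot = GR / (R − 1) = 22.5 / 1.5 = 15 dB.
Threshold = output − output overshoot = 1.5 − 15 = -13.5 dBV.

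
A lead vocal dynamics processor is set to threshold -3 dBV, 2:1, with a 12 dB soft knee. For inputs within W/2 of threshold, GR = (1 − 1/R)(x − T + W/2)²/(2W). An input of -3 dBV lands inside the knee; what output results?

-3.75 dBV

x − T + W/2 = -3 − (-3) + 6 = 6.
GR = (1 − 1/2) × 6² / 24 = 0.5 × 36 / 24 = 0.75 dB.
Output = -3 − 0.75 = -3.75 dBV.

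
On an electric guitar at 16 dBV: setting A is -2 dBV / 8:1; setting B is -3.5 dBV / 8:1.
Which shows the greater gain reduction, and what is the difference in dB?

B, by 1.3125 dB

A: 18 dB over, compressed to 2.25 dB over, so 15.75 dB of GR.
B: 19.5 dB over, compressed to 2.4375 dB over, so 17.0625 dB of GR.
Difference: 1.3125 dB in favour of B.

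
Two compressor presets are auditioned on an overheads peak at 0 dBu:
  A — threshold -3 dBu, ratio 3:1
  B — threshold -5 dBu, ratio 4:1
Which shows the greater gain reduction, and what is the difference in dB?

A: 3 dB over, compressed to 1 dB over, so 2 dB of GR.
B: 5 dB over, compressed to 1.25 dB over, so 3.75 dB of GR.
B applies 1.75 dB more gain reduction.

B, by 1.75 dB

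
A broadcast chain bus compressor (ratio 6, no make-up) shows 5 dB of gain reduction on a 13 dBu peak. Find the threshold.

Let T be the threshold. Output overshoot = (input overshoot)/R, so 8 − T = (13 − T)/6.
6·(8 − T) = 13 − T → 5·T = 48 − 13 = 35.
T = 35/5 = 7 dBu.

7 dBu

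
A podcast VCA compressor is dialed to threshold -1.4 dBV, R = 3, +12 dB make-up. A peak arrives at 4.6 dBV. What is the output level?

4.6 dBV sits 6 dB over threshold.
At 3:1 the overshoot is divided by 3, leaving 2 dB above threshold.
So the level is -1.4 + 2 = 0.6 dBV; make-up adds 12 dB, giving 12.6 dBV.

12.6 dBV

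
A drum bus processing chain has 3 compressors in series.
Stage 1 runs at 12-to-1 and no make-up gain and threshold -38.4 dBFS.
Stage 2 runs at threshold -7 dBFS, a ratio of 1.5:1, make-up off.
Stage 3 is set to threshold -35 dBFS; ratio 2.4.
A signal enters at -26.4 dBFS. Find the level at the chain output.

Stage 1: -26.4 dBFS is 12 dB over -38.4 dBFS; at 12:1 that becomes 1 dB over, giving -37.4 dBFS.
Stage 2: below threshold (-37.4 ≤ -7); passes unchanged; output -37.4 dBFS.
Stage 3: below threshold (-37.4 ≤ -35); passes unchanged; output -37.4 dBFS.

-37.4 dBFS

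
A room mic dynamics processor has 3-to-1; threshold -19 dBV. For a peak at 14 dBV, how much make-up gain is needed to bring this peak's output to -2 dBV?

6 dB

The peak compresses to -19 + 33/3 = -8 dBV.
To reach -2 dBV requires -2 − (-8) = 6 dB of make-up.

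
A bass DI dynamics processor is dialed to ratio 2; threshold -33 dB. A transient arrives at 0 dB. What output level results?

Overshoot: 0 − (-33) = 33 dB.
At 2:1 the overshoot is divided by 2, leaving 16.5 dB above threshold.
Output = -33 + 16.5 = -16.5 dB.

-16.5 dB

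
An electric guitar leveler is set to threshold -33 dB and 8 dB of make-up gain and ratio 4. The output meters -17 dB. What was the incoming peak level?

Before make-up, the level was -17 − 8 = -25 dB.
The compressed level sits -25 − (-33) = 8 dB over threshold.
Undo the ratio: input overshoot = 8 × 4 = 32 dB, giving input = -1 dB.

-1 dB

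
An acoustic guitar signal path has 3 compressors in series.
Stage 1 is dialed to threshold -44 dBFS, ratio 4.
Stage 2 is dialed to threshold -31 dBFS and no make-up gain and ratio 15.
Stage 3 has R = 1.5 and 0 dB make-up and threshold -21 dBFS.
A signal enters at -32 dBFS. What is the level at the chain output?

-41 dBFS

Stage 1: overshoot 12 dB → 12/4 = 3 dB → -41 dBFS.
Stage 2: -41 dBFS ≤ -31 dBFS, so stage 2 doesn't engage; output -41 dBFS.
Stage 3: below threshold (-41 ≤ -21); passes unchanged; output -41 dBFS.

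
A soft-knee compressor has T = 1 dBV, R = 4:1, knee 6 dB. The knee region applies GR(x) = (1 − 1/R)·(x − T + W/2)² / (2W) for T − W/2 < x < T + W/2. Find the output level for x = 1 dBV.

0.4375 dBV

x − T + W/2 = 1 − 1 + 3 = 3.
GR = (1 − 1/4) × 3² / 12 = 0.75 × 9 / 12 = 0.5625 dB.
Output = 1 − 0.5625 = 0.4375 dBV.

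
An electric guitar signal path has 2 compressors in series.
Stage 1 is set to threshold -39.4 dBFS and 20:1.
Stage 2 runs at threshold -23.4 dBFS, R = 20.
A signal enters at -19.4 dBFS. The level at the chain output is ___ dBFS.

Stage 1: 20 dB above -39.4 dBFS, reduced 20:1 to 1 dB above → -38.4 dBFS.
Stage 2: -38.4 dBFS ≤ -23.4 dBFS, so stage 2 doesn't engage; output -38.4 dBFS.

-38.4 dBFS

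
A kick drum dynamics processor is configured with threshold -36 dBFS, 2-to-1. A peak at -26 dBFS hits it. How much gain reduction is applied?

5 dB

The signal is 10 dB above threshold.
At 2:1, output sits 10/2 = 5 dB above threshold.
GR = overshoot in − overshoot out = 10 − 5 = 5 dB.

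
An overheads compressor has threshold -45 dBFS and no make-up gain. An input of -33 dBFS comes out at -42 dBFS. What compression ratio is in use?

4:1

Input overshoot = -33 − (-45) = 12 dB; output overshoot = -42 − (-45) = 3 dB.
Ratio = 12 / 3 = 4.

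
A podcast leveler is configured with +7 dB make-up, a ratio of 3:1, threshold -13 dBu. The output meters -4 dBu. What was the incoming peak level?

Remove make-up: -4 − 7 = -11 dBu.
Post-compression overshoot = -11 − (-13) = 2 dB.
Before 3:1 compression the overshoot was 2 × 3 = 6 dB, so input = -13 + 6 = -7 dBu.

-7 dBu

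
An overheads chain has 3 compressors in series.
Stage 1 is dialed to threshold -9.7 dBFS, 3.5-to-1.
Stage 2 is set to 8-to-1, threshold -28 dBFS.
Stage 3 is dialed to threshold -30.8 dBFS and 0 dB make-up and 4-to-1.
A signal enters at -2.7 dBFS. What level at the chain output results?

Stage 1: 7 dB above -9.7 dBFS, reduced 3.5:1 to 2 dB above → -7.7 dBFS.
Stage 2: overshoot 20.3 dB → 20.3/8 = 2.5375 dB → -25.4625 dBFS.
Stage 3: overshoot 5.3375 dB → 5.3375/4 = 1.334375 dB → -29.465625 dBFS.

-29.465625 dBFS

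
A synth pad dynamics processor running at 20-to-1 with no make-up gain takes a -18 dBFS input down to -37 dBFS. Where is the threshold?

Gain reduction = -18 − (-37) = 19 dB; output overshoot = GR / (R − 1) = 19 / 19 = 1 dB.
Threshold = output − output overshoot = -37 − 1 = -38 dBFS.

-38 dBFS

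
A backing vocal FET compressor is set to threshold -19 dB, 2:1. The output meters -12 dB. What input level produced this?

The compressed level sits -12 − (-19) = 7 dB over threshold.
Input overshoot = R × output overshoot = 14 dB → input = -19 + 14 = -5 dB.

-5 dB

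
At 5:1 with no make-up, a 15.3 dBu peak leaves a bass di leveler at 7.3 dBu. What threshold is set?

5.3 dBu

Let T be the threshold. Output overshoot = (input overshoot)/R, so 7.3 − T = (15.3 − T)/5.
5·(7.3 − T) = 15.3 − T → 4·T = 36.5 − 15.3 = 21.2.
T = 21.2/4 = 5.3 dBu.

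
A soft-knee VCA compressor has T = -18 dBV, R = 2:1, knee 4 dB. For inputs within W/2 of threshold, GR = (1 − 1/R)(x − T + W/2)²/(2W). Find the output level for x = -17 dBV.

x − T + W/2 = -17 − (-18) + 2 = 3.
GR = (1 − 1/2) × 3² / 8 = 0.5 × 9 / 8 = 0.5625 dB.
Output = -17 − 0.5625 = -17.5625 dBV.

-17.5625 dBV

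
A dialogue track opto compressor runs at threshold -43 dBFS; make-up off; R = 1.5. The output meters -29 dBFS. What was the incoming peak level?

-22 dBFS

The compressed level sits -29 − (-43) = 14 dB over threshold.
Undo the ratio: input overshoot = 14 × 1.5 = 21 dB, giving input = -22 dBFS.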